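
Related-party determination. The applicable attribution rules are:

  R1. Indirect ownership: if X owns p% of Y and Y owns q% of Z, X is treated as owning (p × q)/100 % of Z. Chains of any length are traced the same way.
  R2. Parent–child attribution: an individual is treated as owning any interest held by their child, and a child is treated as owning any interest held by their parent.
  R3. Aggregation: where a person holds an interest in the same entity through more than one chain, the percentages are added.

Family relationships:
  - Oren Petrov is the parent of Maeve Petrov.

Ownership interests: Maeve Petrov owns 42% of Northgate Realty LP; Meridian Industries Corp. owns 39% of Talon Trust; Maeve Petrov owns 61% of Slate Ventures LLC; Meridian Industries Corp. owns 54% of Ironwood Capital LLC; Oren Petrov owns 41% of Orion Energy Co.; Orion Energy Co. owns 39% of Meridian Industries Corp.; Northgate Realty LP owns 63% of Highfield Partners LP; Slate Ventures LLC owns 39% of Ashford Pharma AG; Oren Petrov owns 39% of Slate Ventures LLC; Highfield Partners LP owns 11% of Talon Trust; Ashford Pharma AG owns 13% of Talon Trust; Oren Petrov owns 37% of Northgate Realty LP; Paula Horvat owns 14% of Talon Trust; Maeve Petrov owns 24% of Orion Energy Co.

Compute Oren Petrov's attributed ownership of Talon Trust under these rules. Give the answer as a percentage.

20.4312%

By parent–child attribution (R2), Oren Petrov is treated as also owning Maeve Petrov's interest in Orion Energy Co, giving 41% + 24% = 65%.
By parent–child attribution (R2), Oren Petrov is treated as also owning Maeve Petrov's interest in Northgate Realty LP, giving 37% + 42% = 79%.
By parent–child attribution (R2), Oren Petrov is treated as also owning Maeve Petrov's interest in Slate Ventures LLC, giving 39% + 61% = 100%.
Chain via Orion Energy Co. → Meridian Industries Corp. (R1): 65% × 39% × 39% = 9.8865% of Talon Trust.
Chain via Northgate Realty LP → Highfield Partners LP (R1): 79% × 63% × 11% = 5.4747% of Talon Trust.
Chain via Slate Ventures LLC → Ashford Pharma AG (R1): 100% × 39% × 13% = 5.07% of Talon Trust.
Aggregating (R3): 9.8865% + 5.4747% + 5.07% = 20.4312%.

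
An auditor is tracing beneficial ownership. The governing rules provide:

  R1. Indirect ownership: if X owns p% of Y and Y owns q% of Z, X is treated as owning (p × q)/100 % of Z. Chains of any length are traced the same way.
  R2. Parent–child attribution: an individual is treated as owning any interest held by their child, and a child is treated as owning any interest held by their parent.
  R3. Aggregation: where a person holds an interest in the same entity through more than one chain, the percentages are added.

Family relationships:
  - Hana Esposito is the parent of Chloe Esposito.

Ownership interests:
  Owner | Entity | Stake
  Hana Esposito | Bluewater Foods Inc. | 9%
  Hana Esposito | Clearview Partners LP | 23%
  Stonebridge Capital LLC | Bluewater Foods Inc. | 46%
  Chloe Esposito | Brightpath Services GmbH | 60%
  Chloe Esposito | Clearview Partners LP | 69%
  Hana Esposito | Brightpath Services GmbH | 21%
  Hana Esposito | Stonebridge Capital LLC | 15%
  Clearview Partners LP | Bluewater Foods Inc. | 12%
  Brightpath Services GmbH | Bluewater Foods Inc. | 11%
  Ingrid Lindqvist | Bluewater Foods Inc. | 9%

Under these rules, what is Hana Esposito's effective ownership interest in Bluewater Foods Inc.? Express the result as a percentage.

35.85%

By parent–child attribution (R2), Hana Esposito is treated as also owning Chloe Esposito's interest in Clearview Partners LP, giving 23% + 69% = 92%.
By parent–child attribution (R2), Hana Esposito is treated as also owning Chloe Esposito's interest in Brightpath Services GmbH, giving 21% + 60% = 81%.
Chain via Stonebridge Capital LLC (R1): 15% × 46% = 6.9% of Bluewater Foods Inc.
Chain via Clearview Partners LP (R1): 92% × 12% = 11.04% of Bluewater Foods Inc.
Chain via Brightpath Services GmbH (R1): 81% × 11% = 8.91% of Bluewater Foods Inc.
Direct interest in Bluewater Foods Inc: 9%.
Aggregating (R3): 6.9% + 11.04% + 8.91% + 9% = 35.85%.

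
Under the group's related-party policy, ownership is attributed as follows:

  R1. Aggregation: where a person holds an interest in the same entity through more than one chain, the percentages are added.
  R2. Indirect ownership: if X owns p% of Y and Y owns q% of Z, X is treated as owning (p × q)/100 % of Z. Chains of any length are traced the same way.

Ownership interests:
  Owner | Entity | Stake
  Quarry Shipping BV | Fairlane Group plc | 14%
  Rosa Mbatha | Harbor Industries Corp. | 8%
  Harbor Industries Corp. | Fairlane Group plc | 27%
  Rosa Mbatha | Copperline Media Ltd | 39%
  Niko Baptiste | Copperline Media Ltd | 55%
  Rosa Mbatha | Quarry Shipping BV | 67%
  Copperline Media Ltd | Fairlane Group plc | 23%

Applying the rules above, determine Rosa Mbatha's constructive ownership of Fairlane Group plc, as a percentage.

20.51%

Chain via Copperline Media Ltd (R2): 39% × 23% = 8.97% of Fairlane Group plc.
Chain via Quarry Shipping BV (R2): 67% × 14% = 9.38% of Fairlane Group plc.
Chain via Harbor Industries Corp. (R2): 8% × 27% = 2.16% of Fairlane Group plc.
Aggregating (R1): 8.97% + 9.38% + 2.16% = 20.51%.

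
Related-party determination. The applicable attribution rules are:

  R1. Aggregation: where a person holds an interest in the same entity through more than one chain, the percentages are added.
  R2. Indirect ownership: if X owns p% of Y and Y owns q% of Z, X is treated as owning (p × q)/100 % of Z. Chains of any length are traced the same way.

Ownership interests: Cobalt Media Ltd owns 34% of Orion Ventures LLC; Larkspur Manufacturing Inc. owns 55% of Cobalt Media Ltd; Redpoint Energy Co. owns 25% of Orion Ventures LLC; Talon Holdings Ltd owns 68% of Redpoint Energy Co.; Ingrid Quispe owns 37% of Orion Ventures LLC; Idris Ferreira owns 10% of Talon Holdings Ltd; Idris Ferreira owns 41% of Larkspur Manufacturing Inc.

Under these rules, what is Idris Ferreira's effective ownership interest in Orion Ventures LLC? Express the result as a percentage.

9.367%

Chain via Larkspur Manufacturing Inc. → Cobalt Media Ltd (R2): 41% × 55% × 34% = 7.667% of Orion Ventures LLC.
Chain via Talon Holdings Ltd → Redpoint Energy Co. (R2): 10% × 68% × 25% = 1.7% of Orion Ventures LLC.
Aggregating (R1): 7.667% + 1.7% = 9.367%.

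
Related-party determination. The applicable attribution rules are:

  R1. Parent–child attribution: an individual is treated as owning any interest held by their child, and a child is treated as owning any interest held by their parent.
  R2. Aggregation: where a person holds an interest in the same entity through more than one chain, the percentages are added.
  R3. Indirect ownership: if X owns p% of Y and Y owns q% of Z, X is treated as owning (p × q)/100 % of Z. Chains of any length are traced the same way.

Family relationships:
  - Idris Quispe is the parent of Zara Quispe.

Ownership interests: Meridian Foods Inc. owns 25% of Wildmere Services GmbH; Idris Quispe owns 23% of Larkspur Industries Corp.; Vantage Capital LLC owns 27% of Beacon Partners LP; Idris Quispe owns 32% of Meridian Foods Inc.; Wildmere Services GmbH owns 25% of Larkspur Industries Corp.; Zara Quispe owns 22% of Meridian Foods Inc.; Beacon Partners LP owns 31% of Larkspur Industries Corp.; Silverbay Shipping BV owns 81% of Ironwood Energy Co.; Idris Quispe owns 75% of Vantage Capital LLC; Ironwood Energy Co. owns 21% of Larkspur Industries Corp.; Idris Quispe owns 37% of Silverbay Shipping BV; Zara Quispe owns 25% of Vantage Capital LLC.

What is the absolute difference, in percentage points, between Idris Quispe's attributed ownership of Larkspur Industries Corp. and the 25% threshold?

16.0387

By parent–child attribution (R1), Idris Quispe is treated as also owning Zara Quispe's interest in Meridian Foods Inc, giving 32% + 22% = 54%.
By parent–child attribution (R1), Idris Quispe is treated as also owning Zara Quispe's interest in Vantage Capital LLC, giving 75% + 25% = 100%.
Chain via Meridian Foods Inc. → Wildmere Services GmbH (R3): 54% × 25% × 25% = 3.375% of Larkspur Industries Corp.
Chain via Silverbay Shipping BV → Ironwood Energy Co. (R3): 37% × 81% × 21% = 6.2937% of Larkspur Industries Corp.
Chain via Vantage Capital LLC → Beacon Partners LP (R3): 100% × 27% × 31% = 8.37% of Larkspur Industries Corp.
Direct interest in Larkspur Industries Corp: 23%.
Aggregating (R2): 3.375% + 6.2937% + 8.37% + 23% = 41.0387%.
41.0387% exceeds the 25% threshold by 16.0387 percentage points.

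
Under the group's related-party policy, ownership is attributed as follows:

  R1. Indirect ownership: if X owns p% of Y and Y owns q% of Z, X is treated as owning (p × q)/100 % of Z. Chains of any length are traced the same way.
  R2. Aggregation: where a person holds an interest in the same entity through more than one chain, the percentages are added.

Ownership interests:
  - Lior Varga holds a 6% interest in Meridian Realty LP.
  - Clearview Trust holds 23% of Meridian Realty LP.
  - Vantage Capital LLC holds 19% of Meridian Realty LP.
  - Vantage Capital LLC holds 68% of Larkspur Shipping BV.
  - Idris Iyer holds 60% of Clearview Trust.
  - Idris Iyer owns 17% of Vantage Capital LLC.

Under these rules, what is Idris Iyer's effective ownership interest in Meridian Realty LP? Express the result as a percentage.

Chain via Clearview Trust (R1): 60% × 23% = 13.8% of Meridian Realty LP.
Chain via Vantage Capital LLC (R1): 17% × 19% = 3.23% of Meridian Realty LP.
Aggregating (R2): 13.8% + 3.23% = 17.03%.

17.03%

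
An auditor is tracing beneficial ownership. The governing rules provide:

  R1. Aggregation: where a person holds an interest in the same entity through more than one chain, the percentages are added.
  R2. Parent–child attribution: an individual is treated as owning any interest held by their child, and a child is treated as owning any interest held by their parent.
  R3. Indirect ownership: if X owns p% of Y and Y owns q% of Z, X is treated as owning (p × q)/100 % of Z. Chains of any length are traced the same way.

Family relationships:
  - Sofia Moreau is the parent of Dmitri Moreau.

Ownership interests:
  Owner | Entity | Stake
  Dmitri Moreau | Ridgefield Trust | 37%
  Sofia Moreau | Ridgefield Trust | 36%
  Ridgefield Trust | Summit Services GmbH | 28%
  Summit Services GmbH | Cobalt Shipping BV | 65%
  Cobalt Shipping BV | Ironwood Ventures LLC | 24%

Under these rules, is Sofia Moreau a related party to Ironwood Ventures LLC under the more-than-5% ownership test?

No

By parent–child attribution (R2), Sofia Moreau is treated as also owning Dmitri Moreau's interest in Ridgefield Trust, giving 36% + 37% = 73%.
Chain via Ridgefield Trust → Summit Services GmbH → Cobalt Shipping BV (R3): 73% × 28% × 65% × 24% = 3.18864% of Ironwood Ventures LLC.
3.18864% does not exceed the 5% threshold, so Sofia is not a related party to Ironwood Ventures LLC.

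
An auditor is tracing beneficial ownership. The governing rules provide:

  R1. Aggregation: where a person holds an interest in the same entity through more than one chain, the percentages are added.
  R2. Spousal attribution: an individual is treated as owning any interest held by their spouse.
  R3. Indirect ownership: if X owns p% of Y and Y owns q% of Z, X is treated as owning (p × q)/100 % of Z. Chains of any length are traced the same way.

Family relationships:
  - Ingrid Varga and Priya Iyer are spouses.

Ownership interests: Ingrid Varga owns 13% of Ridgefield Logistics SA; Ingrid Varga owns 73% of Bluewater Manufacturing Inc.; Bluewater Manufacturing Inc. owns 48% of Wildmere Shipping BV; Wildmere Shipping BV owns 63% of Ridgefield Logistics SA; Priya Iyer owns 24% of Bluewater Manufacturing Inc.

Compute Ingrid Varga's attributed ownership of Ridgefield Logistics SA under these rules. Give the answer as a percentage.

42.3328%

By spousal attribution (R2), Ingrid Varga is treated as also owning Priya Iyer's interest in Bluewater Manufacturing Inc, giving 73% + 24% = 97%.
Chain via Bluewater Manufacturing Inc. → Wildmere Shipping BV (R3): 97% × 48% × 63% = 29.3328% of Ridgefield Logistics SA.
Direct interest in Ridgefield Logistics SA: 13%.
Aggregating (R1): 29.3328% + 13% = 42.3328%.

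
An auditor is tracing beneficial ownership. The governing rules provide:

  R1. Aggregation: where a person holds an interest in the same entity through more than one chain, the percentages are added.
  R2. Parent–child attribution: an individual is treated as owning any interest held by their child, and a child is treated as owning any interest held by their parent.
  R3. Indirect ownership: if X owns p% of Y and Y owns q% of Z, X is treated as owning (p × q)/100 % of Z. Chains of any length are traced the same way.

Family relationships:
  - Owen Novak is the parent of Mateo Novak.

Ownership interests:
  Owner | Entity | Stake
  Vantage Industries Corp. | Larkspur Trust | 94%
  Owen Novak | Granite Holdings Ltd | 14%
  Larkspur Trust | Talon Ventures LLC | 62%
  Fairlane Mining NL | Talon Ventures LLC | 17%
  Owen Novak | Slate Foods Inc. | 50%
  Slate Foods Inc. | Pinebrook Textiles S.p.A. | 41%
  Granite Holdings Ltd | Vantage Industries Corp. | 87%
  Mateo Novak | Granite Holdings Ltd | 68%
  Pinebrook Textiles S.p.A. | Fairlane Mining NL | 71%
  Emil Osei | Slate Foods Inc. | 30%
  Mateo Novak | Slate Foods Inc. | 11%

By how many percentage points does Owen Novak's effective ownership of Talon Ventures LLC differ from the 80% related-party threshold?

By parent–child attribution (R2), Owen Novak is treated as also owning Mateo Novak's interest in Slate Foods Inc, giving 50% + 11% = 61%.
By parent–child attribution (R2), Owen Novak is treated as also owning Mateo Novak's interest in Granite Holdings Ltd, giving 14% + 68% = 82%.
Chain via Slate Foods Inc. → Pinebrook Textiles S.p.A. → Fairlane Mining NL (R3): 61% × 41% × 71% × 17% = 3.018707% of Talon Ventures LLC.
Chain via Granite Holdings Ltd → Vantage Industries Corp. → Larkspur Trust (R3): 82% × 87% × 94% × 62% = 41.576952% of Talon Ventures LLC.
Aggregating (R1): 3.018707% + 41.576952% = 44.595659%.
44.595659% falls short of the 80% threshold by 35.404341 percentage points.

35.404341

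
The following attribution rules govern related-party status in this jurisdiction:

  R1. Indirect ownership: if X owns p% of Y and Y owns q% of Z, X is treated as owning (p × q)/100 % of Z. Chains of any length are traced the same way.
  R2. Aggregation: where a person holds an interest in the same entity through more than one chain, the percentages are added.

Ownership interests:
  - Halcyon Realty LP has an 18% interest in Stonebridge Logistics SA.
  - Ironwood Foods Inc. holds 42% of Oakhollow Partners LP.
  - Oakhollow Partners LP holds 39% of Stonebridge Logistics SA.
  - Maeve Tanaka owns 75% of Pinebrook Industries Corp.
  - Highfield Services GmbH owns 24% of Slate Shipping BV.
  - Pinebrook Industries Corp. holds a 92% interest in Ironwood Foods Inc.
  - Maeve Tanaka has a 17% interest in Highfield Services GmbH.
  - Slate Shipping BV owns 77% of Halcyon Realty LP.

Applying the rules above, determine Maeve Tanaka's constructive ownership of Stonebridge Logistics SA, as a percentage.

Chain via Pinebrook Industries Corp. → Ironwood Foods Inc. → Oakhollow Partners LP (R1): 75% × 92% × 42% × 39% = 11.3022% of Stonebridge Logistics SA.
Chain via Highfield Services GmbH → Slate Shipping BV → Halcyon Realty LP (R1): 17% × 24% × 77% × 18% = 0.565488% of Stonebridge Logistics SA.
Aggregating (R2): 11.3022% + 0.565488% = 11.867688%.

11.867688%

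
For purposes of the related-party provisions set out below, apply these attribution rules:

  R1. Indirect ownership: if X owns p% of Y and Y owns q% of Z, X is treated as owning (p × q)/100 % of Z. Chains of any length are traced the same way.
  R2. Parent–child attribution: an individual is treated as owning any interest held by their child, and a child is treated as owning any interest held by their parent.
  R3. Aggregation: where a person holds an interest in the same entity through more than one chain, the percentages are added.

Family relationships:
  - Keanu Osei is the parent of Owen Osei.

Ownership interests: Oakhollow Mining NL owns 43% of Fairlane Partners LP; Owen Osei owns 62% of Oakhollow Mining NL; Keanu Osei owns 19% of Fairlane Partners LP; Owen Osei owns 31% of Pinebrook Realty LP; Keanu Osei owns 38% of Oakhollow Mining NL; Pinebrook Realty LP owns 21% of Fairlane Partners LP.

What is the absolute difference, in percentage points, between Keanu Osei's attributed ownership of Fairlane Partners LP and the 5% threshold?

By parent–child attribution (R2), Keanu Osei is treated as also owning Owen Osei's interest in Oakhollow Mining NL, giving 38% + 62% = 100%.
By parent–child attribution (R2), Keanu Osei is treated as owning Owen Osei's 31% interest in Pinebrook Realty LP.
Chain via Oakhollow Mining NL (R1): 100% × 43% = 43% of Fairlane Partners LP.
Direct interest in Fairlane Partners LP: 19%.
Chain via Pinebrook Realty LP (R1): 31% × 21% = 6.51% of Fairlane Partners LP.
Aggregating (R3): 43% + 19% + 6.51% = 68.51%.
68.51% exceeds the 5% threshold by 63.51 percentage points.

63.51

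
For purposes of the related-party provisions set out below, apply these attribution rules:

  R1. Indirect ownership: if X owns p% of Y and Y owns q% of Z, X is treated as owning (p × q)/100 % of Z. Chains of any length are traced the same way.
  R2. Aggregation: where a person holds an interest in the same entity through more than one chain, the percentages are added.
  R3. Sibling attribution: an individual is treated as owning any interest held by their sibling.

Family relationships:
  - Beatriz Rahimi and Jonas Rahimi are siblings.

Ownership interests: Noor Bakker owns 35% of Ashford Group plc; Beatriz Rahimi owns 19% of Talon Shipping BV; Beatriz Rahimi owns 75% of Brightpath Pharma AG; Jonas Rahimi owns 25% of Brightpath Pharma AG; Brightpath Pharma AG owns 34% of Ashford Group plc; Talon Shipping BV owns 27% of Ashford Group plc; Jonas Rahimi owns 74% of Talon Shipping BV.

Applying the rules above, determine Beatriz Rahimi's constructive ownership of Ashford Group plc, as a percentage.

By sibling attribution (R3), Beatriz Rahimi is treated as also owning Jonas Rahimi's interest in Talon Shipping BV, giving 19% + 74% = 93%.
By sibling attribution (R3), Beatriz Rahimi is treated as also owning Jonas Rahimi's interest in Brightpath Pharma AG, giving 75% + 25% = 100%.
Chain via Talon Shipping BV (R1): 93% × 27% = 25.11% of Ashford Group plc.
Chain via Brightpath Pharma AG (R1): 100% × 34% = 34% of Ashford Group plc.
Aggregating (R2): 25.11% + 34% = 59.11%.

59.11%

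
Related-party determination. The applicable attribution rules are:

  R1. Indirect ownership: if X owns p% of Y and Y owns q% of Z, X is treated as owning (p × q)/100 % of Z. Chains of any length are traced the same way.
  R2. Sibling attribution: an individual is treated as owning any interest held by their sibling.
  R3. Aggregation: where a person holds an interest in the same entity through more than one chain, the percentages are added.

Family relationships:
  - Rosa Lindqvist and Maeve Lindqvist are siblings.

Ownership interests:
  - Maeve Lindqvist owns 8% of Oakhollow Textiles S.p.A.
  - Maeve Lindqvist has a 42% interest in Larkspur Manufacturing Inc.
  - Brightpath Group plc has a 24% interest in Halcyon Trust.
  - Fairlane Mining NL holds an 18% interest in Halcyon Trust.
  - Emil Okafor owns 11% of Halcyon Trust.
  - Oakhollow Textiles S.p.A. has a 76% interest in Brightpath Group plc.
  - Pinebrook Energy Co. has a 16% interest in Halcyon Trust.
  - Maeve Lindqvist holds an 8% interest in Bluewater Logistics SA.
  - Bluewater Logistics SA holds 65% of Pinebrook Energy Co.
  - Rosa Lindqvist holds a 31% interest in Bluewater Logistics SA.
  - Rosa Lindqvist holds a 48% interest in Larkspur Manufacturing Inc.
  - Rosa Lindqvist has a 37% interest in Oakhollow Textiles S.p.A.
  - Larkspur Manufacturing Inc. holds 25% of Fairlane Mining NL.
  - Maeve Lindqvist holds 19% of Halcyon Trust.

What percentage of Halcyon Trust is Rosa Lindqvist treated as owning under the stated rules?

35.314%

By sibling attribution (R2), Rosa Lindqvist is treated as also owning Maeve Lindqvist's interest in Larkspur Manufacturing Inc, giving 48% + 42% = 90%.
By sibling attribution (R2), Rosa Lindqvist is treated as also owning Maeve Lindqvist's interest in Bluewater Logistics SA, giving 31% + 8% = 39%.
By sibling attribution (R2), Rosa Lindqvist is treated as also owning Maeve Lindqvist's interest in Oakhollow Textiles S.p.A, giving 37% + 8% = 45%.
By sibling attribution (R2), Rosa Lindqvist is treated as owning Maeve Lindqvist's 19% interest in Halcyon Trust.
Chain via Larkspur Manufacturing Inc. → Fairlane Mining NL (R1): 90% × 25% × 18% = 4.05% of Halcyon Trust.
Chain via Bluewater Logistics SA → Pinebrook Energy Co. (R1): 39% × 65% × 16% = 4.056% of Halcyon Trust.
Chain via Oakhollow Textiles S.p.A. → Brightpath Group plc (R1): 45% × 76% × 24% = 8.208% of Halcyon Trust.
Direct interest in Halcyon Trust: 19%.
Aggregating (R3): 4.05% + 4.056% + 8.208% + 19% = 35.314%.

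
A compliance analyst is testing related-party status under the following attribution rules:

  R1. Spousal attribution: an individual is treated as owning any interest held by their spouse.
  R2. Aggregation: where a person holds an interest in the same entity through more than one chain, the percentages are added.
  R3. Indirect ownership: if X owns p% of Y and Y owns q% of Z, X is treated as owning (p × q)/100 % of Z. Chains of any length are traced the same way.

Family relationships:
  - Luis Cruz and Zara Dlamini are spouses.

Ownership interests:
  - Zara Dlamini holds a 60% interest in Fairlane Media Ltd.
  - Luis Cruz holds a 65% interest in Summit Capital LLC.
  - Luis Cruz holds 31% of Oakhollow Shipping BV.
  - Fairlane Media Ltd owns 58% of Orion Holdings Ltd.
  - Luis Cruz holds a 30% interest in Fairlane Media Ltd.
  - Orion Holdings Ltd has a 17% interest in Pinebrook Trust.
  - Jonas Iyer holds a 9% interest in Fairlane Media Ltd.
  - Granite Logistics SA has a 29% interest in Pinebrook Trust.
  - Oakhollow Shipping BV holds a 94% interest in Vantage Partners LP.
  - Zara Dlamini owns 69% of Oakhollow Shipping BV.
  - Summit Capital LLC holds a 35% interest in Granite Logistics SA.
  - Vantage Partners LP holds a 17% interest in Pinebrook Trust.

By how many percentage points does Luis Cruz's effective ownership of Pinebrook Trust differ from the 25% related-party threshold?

6.4515

By spousal attribution (R1), Luis Cruz is treated as also owning Zara Dlamini's interest in Fairlane Media Ltd, giving 30% + 60% = 90%.
By spousal attribution (R1), Luis Cruz is treated as also owning Zara Dlamini's interest in Oakhollow Shipping BV, giving 31% + 69% = 100%.
Chain via Fairlane Media Ltd → Orion Holdings Ltd (R3): 90% × 58% × 17% = 8.874% of Pinebrook Trust.
Chain via Oakhollow Shipping BV → Vantage Partners LP (R3): 100% × 94% × 17% = 15.98% of Pinebrook Trust.
Chain via Summit Capital LLC → Granite Logistics SA (R3): 65% × 35% × 29% = 6.5975% of Pinebrook Trust.
Aggregating (R2): 8.874% + 15.98% + 6.5975% = 31.4515%.
31.4515% exceeds the 25% threshold by 6.4515 percentage points.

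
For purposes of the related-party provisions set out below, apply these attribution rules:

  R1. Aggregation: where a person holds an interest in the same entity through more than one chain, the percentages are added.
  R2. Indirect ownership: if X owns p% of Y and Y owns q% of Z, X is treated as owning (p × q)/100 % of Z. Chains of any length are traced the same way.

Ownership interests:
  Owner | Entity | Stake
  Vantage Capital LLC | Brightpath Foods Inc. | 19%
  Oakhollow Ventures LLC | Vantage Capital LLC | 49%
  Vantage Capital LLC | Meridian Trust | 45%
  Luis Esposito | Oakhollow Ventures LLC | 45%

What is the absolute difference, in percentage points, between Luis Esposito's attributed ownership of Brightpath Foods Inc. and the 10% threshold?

5.8105

Chain via Oakhollow Ventures LLC → Vantage Capital LLC (R2): 45% × 49% × 19% = 4.1895% of Brightpath Foods Inc.
4.1895% falls short of the 10% threshold by 5.8105 percentage points.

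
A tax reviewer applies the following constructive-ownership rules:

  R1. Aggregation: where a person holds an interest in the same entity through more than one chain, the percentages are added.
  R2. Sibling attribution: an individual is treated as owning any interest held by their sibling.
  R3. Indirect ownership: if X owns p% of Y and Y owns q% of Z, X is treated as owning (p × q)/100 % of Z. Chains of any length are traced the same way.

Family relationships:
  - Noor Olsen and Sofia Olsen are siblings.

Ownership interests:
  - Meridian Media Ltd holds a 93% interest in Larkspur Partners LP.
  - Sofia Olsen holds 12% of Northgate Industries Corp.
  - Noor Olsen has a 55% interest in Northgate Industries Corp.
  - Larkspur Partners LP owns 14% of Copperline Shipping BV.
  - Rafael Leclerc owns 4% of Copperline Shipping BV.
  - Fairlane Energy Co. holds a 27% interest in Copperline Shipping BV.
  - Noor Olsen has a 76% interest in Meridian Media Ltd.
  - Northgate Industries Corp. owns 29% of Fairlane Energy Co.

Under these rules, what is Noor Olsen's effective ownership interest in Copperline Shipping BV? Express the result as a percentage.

15.1413%

By sibling attribution (R2), Noor Olsen is treated as also owning Sofia Olsen's interest in Northgate Industries Corp, giving 55% + 12% = 67%.
Chain via Meridian Media Ltd → Larkspur Partners LP (R3): 76% × 93% × 14% = 9.8952% of Copperline Shipping BV.
Chain via Northgate Industries Corp. → Fairlane Energy Co. (R3): 67% × 29% × 27% = 5.2461% of Copperline Shipping BV.
Aggregating (R1): 9.8952% + 5.2461% = 15.1413%.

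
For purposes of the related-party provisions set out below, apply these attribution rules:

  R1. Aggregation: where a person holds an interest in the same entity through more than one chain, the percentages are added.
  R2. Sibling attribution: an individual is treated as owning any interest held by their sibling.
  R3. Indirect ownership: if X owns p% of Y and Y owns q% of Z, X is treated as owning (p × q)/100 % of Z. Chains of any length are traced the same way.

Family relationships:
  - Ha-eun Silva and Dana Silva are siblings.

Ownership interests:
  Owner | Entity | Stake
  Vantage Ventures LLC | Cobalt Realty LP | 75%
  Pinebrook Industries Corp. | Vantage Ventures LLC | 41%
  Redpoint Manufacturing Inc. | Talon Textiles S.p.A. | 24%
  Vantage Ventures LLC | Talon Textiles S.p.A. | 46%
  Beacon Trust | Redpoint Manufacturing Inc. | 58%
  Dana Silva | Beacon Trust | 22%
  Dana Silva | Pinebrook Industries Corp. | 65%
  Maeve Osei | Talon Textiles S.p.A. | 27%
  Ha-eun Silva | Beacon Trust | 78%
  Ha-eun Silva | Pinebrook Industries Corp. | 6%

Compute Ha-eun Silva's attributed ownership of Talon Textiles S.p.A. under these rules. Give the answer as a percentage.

By sibling attribution (R2), Ha-eun Silva is treated as also owning Dana Silva's interest in Pinebrook Industries Corp, giving 6% + 65% = 71%.
By sibling attribution (R2), Ha-eun Silva is treated as also owning Dana Silva's interest in Beacon Trust, giving 78% + 22% = 100%.
Chain via Pinebrook Industries Corp. → Vantage Ventures LLC (R3): 71% × 41% × 46% = 13.3906% of Talon Textiles S.p.A.
Chain via Beacon Trust → Redpoint Manufacturing Inc. (R3): 100% × 58% × 24% = 13.92% of Talon Textiles S.p.A.
Aggregating (R1): 13.3906% + 13.92% = 27.3106%.

27.3106%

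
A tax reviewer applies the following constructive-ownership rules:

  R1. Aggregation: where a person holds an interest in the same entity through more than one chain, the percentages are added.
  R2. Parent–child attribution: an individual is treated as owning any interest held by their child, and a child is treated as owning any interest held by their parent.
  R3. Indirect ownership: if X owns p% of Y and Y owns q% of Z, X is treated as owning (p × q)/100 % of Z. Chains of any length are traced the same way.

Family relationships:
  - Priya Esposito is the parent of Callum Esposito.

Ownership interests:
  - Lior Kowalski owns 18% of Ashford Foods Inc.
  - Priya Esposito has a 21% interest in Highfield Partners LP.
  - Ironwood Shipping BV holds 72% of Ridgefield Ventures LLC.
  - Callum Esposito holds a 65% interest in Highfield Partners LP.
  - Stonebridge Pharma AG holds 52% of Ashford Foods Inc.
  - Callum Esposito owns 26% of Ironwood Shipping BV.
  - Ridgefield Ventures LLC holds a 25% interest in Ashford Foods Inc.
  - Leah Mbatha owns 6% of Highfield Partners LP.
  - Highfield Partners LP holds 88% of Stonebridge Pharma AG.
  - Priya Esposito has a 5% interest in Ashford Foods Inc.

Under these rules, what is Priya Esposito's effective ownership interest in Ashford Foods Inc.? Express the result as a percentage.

By parent–child attribution (R2), Priya Esposito is treated as also owning Callum Esposito's interest in Highfield Partners LP, giving 21% + 65% = 86%.
By parent–child attribution (R2), Priya Esposito is treated as owning Callum Esposito's 26% interest in Ironwood Shipping BV.
Chain via Highfield Partners LP → Stonebridge Pharma AG (R3): 86% × 88% × 52% = 39.3536% of Ashford Foods Inc.
Direct interest in Ashford Foods Inc: 5%.
Chain via Ironwood Shipping BV → Ridgefield Ventures LLC (R3): 26% × 72% × 25% = 4.68% of Ashford Foods Inc.
Aggregating (R1): 39.3536% + 5% + 4.68% = 49.0336%.

49.0336%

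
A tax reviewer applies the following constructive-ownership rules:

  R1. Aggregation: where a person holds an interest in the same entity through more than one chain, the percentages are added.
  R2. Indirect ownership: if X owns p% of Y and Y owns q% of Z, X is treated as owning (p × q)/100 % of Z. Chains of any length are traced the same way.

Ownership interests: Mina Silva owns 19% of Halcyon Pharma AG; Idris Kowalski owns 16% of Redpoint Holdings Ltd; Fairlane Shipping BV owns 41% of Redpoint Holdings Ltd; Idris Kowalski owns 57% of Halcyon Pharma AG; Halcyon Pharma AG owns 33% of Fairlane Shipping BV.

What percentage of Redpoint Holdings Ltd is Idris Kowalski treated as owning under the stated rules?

Chain via Halcyon Pharma AG → Fairlane Shipping BV (R2): 57% × 33% × 41% = 7.7121% of Redpoint Holdings Ltd.
Direct interest in Redpoint Holdings Ltd: 16%.
Aggregating (R1): 7.7121% + 16% = 23.7121%.

23.7121%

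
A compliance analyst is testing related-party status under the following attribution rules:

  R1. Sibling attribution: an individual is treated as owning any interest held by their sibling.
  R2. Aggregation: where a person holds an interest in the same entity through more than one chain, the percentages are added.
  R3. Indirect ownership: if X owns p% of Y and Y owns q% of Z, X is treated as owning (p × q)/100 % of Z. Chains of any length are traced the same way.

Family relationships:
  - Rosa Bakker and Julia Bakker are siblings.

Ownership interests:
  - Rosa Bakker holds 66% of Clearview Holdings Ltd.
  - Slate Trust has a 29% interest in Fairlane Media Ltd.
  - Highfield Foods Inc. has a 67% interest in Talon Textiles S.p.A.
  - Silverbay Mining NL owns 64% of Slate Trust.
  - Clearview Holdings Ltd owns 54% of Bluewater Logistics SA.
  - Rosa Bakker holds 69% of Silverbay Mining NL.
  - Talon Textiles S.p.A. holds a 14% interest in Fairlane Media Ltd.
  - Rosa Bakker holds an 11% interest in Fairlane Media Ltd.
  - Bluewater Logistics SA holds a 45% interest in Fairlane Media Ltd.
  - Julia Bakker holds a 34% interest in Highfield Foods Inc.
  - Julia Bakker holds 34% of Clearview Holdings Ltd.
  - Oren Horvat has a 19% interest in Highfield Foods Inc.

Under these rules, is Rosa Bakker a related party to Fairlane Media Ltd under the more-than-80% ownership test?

No

By sibling attribution (R1), Rosa Bakker is treated as also owning Julia Bakker's interest in Clearview Holdings Ltd, giving 66% + 34% = 100%.
By sibling attribution (R1), Rosa Bakker is treated as owning Julia Bakker's 34% interest in Highfield Foods Inc.
Chain via Clearview Holdings Ltd → Bluewater Logistics SA (R3): 100% × 54% × 45% = 24.3% of Fairlane Media Ltd.
Chain via Silverbay Mining NL → Slate Trust (R3): 69% × 64% × 29% = 12.8064% of Fairlane Media Ltd.
Direct interest in Fairlane Media Ltd: 11%.
Chain via Highfield Foods Inc. → Talon Textiles S.p.A. (R3): 34% × 67% × 14% = 3.1892% of Fairlane Media Ltd.
Aggregating (R2): 24.3% + 12.8064% + 11% + 3.1892% = 51.2956%.
51.2956% does not exceed the 80% threshold, so Rosa is not a related party to Fairlane Media Ltd.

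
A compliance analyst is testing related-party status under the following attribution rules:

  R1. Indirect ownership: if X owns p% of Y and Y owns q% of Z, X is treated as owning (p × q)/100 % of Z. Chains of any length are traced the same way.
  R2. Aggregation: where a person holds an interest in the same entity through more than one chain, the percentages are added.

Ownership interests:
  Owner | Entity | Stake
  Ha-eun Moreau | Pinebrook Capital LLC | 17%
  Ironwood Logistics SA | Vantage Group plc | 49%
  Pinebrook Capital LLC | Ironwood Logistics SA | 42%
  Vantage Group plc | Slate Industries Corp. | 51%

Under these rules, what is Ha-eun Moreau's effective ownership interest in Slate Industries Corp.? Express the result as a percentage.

Chain via Pinebrook Capital LLC → Ironwood Logistics SA → Vantage Group plc (R1): 17% × 42% × 49% × 51% = 1.784286% of Slate Industries Corp.

1.784286%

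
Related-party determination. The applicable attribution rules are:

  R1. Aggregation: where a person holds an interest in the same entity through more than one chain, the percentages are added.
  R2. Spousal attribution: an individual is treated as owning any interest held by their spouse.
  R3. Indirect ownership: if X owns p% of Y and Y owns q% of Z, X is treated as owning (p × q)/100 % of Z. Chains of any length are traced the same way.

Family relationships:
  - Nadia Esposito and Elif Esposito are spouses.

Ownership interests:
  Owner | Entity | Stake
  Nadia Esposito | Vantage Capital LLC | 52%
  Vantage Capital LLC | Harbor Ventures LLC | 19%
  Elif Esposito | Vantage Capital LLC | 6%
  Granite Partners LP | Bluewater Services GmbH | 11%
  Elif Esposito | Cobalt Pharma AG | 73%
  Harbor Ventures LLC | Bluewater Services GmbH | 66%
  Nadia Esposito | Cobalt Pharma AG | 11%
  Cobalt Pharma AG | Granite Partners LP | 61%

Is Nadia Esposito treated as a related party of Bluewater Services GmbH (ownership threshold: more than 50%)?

No

By spousal attribution (R2), Nadia Esposito is treated as also owning Elif Esposito's interest in Cobalt Pharma AG, giving 11% + 73% = 84%.
By spousal attribution (R2), Nadia Esposito is treated as also owning Elif Esposito's interest in Vantage Capital LLC, giving 52% + 6% = 58%.
Chain via Cobalt Pharma AG → Granite Partners LP (R3): 84% × 61% × 11% = 5.6364% of Bluewater Services GmbH.
Chain via Vantage Capital LLC → Harbor Ventures LLC (R3): 58% × 19% × 66% = 7.2732% of Bluewater Services GmbH.
Aggregating (R1): 5.6364% + 7.2732% = 12.9096%.
12.9096% does not exceed the 50% threshold, so Nadia is not a related party to Bluewater Services GmbH.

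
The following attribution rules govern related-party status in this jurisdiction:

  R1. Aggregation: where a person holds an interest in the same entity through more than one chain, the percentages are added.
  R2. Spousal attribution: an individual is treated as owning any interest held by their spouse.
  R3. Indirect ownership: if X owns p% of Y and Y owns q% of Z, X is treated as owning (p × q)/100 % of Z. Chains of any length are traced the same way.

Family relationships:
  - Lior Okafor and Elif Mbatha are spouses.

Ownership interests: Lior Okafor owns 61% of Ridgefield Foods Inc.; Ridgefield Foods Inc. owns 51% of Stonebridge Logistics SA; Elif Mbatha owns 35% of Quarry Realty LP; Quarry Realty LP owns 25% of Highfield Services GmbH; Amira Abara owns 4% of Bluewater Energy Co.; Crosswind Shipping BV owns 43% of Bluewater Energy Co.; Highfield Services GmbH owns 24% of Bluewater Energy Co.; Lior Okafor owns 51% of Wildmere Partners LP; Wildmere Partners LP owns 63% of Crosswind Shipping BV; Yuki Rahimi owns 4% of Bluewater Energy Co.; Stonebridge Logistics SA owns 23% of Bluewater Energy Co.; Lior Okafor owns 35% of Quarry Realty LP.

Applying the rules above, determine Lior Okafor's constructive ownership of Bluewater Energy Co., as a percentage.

25.1712%

By spousal attribution (R2), Lior Okafor is treated as also owning Elif Mbatha's interest in Quarry Realty LP, giving 35% + 35% = 70%.
Chain via Ridgefield Foods Inc. → Stonebridge Logistics SA (R3): 61% × 51% × 23% = 7.1553% of Bluewater Energy Co.
Chain via Wildmere Partners LP → Crosswind Shipping BV (R3): 51% × 63% × 43% = 13.8159% of Bluewater Energy Co.
Chain via Quarry Realty LP → Highfield Services GmbH (R3): 70% × 25% × 24% = 4.2% of Bluewater Energy Co.
Aggregating (R1): 7.1553% + 13.8159% + 4.2% = 25.1712%.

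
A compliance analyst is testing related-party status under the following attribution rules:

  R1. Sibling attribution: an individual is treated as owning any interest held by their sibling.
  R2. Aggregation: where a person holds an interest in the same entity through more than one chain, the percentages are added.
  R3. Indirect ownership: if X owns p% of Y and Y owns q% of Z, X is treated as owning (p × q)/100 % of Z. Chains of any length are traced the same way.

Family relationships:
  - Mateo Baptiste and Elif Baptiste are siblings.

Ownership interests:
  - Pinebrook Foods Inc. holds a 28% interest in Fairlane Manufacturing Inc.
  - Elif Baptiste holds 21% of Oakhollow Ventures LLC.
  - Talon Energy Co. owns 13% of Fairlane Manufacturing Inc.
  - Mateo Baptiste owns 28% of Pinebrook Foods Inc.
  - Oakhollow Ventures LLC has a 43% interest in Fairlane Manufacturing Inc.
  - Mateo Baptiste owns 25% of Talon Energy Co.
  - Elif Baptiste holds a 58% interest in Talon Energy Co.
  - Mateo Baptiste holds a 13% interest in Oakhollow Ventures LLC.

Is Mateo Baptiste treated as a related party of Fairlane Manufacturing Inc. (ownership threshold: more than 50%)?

By sibling attribution (R1), Mateo Baptiste is treated as also owning Elif Baptiste's interest in Oakhollow Ventures LLC, giving 13% + 21% = 34%.
By sibling attribution (R1), Mateo Baptiste is treated as also owning Elif Baptiste's interest in Talon Energy Co, giving 25% + 58% = 83%.
Chain via Oakhollow Ventures LLC (R3): 34% × 43% = 14.62% of Fairlane Manufacturing Inc.
Chain via Pinebrook Foods Inc. (R3): 28% × 28% = 7.84% of Fairlane Manufacturing Inc.
Chain via Talon Energy Co. (R3): 83% × 13% = 10.79% of Fairlane Manufacturing Inc.
Aggregating (R2): 14.62% + 7.84% + 10.79% = 33.25%.
33.25% does not exceed the 50% threshold, so Mateo is not a related party to Fairlane Manufacturing Inc.

No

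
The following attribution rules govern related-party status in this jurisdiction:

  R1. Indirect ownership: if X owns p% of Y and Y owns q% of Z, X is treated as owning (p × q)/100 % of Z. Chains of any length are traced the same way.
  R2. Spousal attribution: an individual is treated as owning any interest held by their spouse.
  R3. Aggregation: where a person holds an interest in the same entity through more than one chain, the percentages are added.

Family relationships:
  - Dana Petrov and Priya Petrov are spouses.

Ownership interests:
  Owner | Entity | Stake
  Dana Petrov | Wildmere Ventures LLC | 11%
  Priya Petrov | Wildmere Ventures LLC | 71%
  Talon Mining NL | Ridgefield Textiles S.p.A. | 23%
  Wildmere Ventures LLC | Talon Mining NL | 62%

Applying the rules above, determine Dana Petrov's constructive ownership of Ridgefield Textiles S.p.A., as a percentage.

11.6932%

By spousal attribution (R2), Dana Petrov is treated as also owning Priya Petrov's interest in Wildmere Ventures LLC, giving 11% + 71% = 82%.
Chain via Wildmere Ventures LLC → Talon Mining NL (R1): 82% × 62% × 23% = 11.6932% of Ridgefield Textiles S.p.A.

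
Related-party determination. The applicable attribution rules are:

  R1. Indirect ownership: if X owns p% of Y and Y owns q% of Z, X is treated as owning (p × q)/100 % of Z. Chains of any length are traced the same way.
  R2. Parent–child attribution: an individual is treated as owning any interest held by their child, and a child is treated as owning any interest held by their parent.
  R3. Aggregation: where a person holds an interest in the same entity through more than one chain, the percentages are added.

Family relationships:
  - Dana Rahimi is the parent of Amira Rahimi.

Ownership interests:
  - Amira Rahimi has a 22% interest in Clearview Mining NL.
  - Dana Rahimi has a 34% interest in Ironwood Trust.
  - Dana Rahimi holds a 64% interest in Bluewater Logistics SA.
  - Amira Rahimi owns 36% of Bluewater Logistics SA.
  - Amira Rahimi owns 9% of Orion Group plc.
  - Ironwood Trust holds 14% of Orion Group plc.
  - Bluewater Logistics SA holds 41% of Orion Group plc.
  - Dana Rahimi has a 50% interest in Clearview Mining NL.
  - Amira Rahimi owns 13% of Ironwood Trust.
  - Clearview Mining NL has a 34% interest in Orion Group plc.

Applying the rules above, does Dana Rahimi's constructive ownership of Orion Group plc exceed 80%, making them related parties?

By parent–child attribution (R2), Dana Rahimi is treated as also owning Amira Rahimi's interest in Ironwood Trust, giving 34% + 13% = 47%.
By parent–child attribution (R2), Dana Rahimi is treated as also owning Amira Rahimi's interest in Bluewater Logistics SA, giving 64% + 36% = 100%.
By parent–child attribution (R2), Dana Rahimi is treated as also owning Amira Rahimi's interest in Clearview Mining NL, giving 50% + 22% = 72%.
By parent–child attribution (R2), Dana Rahimi is treated as owning Amira Rahimi's 9% interest in Orion Group plc.
Chain via Ironwood Trust (R1): 47% × 14% = 6.58% of Orion Group plc.
Chain via Bluewater Logistics SA (R1): 100% × 41% = 41% of Orion Group plc.
Chain via Clearview Mining NL (R1): 72% × 34% = 24.48% of Orion Group plc.
Direct interest in Orion Group plc: 9%.
Aggregating (R3): 6.58% + 41% + 24.48% + 9% = 81.06%.
81.06% exceeds the 80% threshold, so Dana is a related party to Orion Group plc.

Yes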